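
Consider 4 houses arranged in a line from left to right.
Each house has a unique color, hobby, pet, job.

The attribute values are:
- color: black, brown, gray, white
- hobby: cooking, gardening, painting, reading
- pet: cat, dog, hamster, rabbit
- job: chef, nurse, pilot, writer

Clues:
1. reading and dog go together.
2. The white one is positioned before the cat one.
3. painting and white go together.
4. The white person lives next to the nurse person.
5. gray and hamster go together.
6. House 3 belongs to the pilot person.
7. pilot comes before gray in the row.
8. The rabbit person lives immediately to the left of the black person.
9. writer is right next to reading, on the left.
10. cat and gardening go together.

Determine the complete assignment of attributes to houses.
Solution:

House | Color | Hobby | Pet | Job
---------------------------------
  1   | white | painting | rabbit | writer
  2   | black | reading | dog | nurse
  3   | brown | gardening | cat | pilot
  4   | gray | cooking | hamster | chef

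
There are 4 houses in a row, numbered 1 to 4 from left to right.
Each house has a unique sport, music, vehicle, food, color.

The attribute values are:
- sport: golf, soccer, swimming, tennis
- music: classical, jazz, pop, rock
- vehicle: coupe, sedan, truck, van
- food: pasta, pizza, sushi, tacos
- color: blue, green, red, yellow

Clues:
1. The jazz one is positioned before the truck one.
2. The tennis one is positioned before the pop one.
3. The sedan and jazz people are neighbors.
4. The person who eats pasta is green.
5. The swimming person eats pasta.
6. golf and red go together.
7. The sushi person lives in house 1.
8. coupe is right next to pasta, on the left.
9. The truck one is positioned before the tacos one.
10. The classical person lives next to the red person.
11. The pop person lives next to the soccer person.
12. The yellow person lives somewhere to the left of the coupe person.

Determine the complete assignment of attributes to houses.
Solution:

House | Sport | Music | Vehicle | Food | Color
----------------------------------------------
  1   | tennis | classical | sedan | sushi | yellow
  2   | golf | jazz | coupe | pizza | red
  3   | swimming | pop | truck | pasta | green
  4   | soccer | rock | van | tacos | blue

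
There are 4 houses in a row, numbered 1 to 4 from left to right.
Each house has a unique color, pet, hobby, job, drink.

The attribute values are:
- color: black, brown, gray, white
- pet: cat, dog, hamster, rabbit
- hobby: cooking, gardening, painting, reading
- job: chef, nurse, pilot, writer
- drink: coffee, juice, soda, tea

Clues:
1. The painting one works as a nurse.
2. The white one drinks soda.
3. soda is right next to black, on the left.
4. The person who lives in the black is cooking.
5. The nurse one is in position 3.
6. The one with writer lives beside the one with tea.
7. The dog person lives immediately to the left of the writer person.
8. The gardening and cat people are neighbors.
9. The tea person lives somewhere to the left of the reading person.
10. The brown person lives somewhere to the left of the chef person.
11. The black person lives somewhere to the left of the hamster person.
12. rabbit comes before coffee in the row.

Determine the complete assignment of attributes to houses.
Solution:

House | Color | Pet | Hobby | Job | Drink
-----------------------------------------
  1   | white | dog | gardening | pilot | soda
  2   | black | cat | cooking | writer | juice
  3   | brown | rabbit | painting | nurse | tea
  4   | gray | hamster | reading | chef | coffee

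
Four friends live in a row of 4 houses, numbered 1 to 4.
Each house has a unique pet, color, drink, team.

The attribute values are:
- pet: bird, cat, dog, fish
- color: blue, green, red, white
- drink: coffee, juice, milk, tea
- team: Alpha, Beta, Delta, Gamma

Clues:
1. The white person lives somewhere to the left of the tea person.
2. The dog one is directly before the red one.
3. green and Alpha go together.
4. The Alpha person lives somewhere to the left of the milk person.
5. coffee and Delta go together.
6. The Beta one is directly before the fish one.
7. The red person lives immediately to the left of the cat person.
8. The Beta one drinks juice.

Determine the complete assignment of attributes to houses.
Solution:

House | Pet | Color | Drink | Team
----------------------------------
  1   | dog | white | juice | Beta
  2   | fish | red | coffee | Delta
  3   | cat | green | tea | Alpha
  4   | bird | blue | milk | Gamma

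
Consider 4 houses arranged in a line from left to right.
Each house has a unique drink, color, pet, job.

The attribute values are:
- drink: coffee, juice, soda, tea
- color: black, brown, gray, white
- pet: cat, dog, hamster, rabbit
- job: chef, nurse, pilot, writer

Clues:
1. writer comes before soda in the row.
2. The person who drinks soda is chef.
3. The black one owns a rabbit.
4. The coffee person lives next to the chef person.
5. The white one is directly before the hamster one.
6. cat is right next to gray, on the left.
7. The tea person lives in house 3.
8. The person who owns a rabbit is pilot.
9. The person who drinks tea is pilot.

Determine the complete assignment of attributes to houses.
Solution:

House | Drink | Color | Pet | Job
---------------------------------
  1   | coffee | white | cat | writer
  2   | soda | gray | hamster | chef
  3   | tea | black | rabbit | pilot
  4   | juice | brown | dog | nurse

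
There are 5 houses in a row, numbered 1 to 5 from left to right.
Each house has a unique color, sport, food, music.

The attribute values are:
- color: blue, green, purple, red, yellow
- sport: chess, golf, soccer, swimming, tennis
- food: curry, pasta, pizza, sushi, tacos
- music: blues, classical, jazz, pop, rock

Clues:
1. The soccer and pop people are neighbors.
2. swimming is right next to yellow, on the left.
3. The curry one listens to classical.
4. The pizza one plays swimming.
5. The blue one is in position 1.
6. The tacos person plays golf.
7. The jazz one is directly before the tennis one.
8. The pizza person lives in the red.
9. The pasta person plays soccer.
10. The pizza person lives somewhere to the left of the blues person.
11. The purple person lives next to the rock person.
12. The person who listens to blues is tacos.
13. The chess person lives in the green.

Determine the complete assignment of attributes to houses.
Solution:

House | Color | Sport | Food | Music
------------------------------------
  1   | blue | soccer | pasta | jazz
  2   | purple | tennis | sushi | pop
  3   | red | swimming | pizza | rock
  4   | yellow | golf | tacos | blues
  5   | green | chess | curry | classical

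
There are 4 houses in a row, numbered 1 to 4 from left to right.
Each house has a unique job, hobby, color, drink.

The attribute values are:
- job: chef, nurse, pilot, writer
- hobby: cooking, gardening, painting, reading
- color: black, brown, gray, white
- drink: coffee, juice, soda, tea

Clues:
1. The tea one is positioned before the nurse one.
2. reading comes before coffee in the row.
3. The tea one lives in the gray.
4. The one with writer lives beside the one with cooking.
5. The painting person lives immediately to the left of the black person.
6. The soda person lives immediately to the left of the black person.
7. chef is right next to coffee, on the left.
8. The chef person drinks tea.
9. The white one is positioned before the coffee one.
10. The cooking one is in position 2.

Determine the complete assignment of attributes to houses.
Solution:

House | Job | Hobby | Color | Drink
-----------------------------------
  1   | writer | painting | white | soda
  2   | pilot | cooking | black | juice
  3   | chef | reading | gray | tea
  4   | nurse | gardening | brown | coffee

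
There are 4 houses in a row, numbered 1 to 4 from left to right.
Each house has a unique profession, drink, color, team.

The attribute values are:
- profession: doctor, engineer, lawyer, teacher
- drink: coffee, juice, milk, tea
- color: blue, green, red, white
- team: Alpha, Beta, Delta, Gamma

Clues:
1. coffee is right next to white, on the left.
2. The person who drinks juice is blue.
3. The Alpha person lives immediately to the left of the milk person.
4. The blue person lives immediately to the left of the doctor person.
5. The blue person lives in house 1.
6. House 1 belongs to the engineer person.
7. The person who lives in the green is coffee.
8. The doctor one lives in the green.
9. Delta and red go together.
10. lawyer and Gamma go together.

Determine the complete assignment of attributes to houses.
Solution:

House | Profession | Drink | Color | Team
-----------------------------------------
  1   | engineer | juice | blue | Beta
  2   | doctor | coffee | green | Alpha
  3   | lawyer | milk | white | Gamma
  4   | teacher | tea | red | Delta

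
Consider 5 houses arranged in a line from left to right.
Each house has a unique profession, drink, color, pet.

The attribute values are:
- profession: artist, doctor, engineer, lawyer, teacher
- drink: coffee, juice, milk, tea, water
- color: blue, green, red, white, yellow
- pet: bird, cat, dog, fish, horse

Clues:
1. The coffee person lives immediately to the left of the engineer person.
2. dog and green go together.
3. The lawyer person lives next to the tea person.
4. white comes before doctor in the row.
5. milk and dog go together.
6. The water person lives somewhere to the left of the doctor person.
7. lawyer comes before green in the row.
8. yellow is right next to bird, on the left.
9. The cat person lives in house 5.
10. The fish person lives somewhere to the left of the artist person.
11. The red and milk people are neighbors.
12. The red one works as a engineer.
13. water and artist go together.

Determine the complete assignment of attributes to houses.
Solution:

House | Profession | Drink | Color | Pet
----------------------------------------
  1   | lawyer | coffee | yellow | fish
  2   | engineer | tea | red | bird
  3   | teacher | milk | green | dog
  4   | artist | water | white | horse
  5   | doctor | juice | blue | cat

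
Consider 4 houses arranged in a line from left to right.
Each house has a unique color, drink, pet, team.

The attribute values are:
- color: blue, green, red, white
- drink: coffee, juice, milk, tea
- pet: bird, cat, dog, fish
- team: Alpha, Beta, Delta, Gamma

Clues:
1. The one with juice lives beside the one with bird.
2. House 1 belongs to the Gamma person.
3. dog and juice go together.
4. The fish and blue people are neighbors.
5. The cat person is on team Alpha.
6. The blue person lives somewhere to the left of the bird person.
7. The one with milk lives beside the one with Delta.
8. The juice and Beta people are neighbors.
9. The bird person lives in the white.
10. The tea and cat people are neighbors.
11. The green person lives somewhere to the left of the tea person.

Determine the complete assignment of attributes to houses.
Solution:

House | Color | Drink | Pet | Team
----------------------------------
  1   | green | milk | fish | Gamma
  2   | blue | juice | dog | Delta
  3   | white | tea | bird | Beta
  4   | red | coffee | cat | Alpha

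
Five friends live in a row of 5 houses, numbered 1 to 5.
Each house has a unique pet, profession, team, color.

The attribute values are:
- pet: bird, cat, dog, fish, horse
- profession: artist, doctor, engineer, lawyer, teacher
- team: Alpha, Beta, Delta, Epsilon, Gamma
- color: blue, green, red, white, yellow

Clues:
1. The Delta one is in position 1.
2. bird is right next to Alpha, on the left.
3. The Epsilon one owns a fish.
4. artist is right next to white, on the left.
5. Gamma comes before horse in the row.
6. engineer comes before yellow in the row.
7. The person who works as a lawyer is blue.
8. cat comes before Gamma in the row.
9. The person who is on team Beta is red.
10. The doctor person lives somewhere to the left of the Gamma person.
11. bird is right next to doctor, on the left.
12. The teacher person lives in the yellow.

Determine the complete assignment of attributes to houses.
Solution:

House | Pet | Profession | Team | Color
---------------------------------------
  1   | bird | artist | Delta | green
  2   | cat | doctor | Alpha | white
  3   | dog | lawyer | Gamma | blue
  4   | horse | engineer | Beta | red
  5   | fish | teacher | Epsilon | yellow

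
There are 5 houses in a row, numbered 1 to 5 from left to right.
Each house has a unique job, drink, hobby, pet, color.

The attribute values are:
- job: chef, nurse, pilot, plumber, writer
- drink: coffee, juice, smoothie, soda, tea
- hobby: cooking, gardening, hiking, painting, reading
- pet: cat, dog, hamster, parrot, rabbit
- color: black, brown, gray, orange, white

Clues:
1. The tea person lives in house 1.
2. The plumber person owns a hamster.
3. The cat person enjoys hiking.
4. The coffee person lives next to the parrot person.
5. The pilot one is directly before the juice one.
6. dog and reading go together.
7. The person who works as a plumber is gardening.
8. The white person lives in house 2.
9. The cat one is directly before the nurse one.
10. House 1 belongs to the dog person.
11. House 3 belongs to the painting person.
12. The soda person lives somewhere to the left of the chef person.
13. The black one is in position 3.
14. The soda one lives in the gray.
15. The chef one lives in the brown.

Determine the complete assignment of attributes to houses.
Solution:

House | Job | Drink | Hobby | Pet | Color
-----------------------------------------
  1   | writer | tea | reading | dog | orange
  2   | pilot | coffee | hiking | cat | white
  3   | nurse | juice | painting | parrot | black
  4   | plumber | soda | gardening | hamster | gray
  5   | chef | smoothie | cooking | rabbit | brown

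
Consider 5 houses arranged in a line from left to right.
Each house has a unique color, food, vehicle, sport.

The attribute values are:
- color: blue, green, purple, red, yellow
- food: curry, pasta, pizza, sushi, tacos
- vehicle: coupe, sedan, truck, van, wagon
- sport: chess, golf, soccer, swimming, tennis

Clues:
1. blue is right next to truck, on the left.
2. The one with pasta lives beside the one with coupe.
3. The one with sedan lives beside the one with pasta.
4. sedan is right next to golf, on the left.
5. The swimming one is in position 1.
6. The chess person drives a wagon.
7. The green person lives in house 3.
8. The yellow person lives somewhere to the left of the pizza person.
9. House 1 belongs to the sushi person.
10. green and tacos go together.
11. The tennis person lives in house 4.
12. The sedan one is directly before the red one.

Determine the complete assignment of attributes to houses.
Solution:

House | Color | Food | Vehicle | Sport
--------------------------------------
  1   | blue | sushi | sedan | swimming
  2   | red | pasta | truck | golf
  3   | green | tacos | coupe | soccer
  4   | yellow | curry | van | tennis
  5   | purple | pizza | wagon | chess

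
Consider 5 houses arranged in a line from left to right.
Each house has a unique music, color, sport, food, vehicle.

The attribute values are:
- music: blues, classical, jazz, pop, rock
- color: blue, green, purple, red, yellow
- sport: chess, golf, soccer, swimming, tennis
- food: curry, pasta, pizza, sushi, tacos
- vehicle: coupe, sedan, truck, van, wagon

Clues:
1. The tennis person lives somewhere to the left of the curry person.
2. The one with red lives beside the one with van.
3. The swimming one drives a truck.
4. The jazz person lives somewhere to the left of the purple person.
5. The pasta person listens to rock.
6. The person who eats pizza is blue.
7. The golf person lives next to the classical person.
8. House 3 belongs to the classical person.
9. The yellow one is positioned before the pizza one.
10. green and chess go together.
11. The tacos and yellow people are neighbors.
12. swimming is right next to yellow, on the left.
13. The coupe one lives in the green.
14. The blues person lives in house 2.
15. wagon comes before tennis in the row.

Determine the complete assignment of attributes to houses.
Solution:

House | Music | Color | Sport | Food | Vehicle
----------------------------------------------
  1   | jazz | red | swimming | tacos | truck
  2   | blues | yellow | golf | sushi | van
  3   | classical | blue | soccer | pizza | wagon
  4   | rock | purple | tennis | pasta | sedan
  5   | pop | green | chess | curry | coupe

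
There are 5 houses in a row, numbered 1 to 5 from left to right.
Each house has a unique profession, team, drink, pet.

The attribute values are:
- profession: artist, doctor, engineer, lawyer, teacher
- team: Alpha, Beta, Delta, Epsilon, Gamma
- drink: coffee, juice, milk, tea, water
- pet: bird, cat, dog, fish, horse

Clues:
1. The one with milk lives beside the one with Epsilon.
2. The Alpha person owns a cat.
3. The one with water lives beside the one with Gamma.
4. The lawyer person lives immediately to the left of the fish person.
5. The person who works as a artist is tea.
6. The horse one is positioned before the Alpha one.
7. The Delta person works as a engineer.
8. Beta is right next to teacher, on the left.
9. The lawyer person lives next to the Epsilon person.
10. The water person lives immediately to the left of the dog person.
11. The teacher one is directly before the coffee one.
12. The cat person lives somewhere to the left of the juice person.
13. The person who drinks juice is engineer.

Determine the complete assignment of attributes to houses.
Solution:

House | Profession | Team | Drink | Pet
---------------------------------------
  1   | lawyer | Beta | milk | horse
  2   | teacher | Epsilon | water | fish
  3   | doctor | Gamma | coffee | dog
  4   | artist | Alpha | tea | cat
  5   | engineer | Delta | juice | bird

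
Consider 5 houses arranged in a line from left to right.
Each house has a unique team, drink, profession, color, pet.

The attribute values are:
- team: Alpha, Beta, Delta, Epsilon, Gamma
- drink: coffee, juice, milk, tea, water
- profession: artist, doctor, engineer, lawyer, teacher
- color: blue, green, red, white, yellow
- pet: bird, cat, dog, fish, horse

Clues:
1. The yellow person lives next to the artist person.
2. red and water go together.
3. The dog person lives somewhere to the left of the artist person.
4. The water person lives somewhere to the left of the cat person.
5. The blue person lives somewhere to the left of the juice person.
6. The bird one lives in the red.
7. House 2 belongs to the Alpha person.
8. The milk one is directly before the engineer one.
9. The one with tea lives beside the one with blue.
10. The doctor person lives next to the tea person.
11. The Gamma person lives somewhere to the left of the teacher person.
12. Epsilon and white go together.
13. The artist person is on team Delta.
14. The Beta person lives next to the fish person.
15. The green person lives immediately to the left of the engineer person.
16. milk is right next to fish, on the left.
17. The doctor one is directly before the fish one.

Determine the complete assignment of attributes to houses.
Solution:

House | Team | Drink | Profession | Color | Pet
-----------------------------------------------
  1   | Beta | milk | doctor | green | dog
  2   | Alpha | tea | engineer | yellow | fish
  3   | Delta | coffee | artist | blue | horse
  4   | Gamma | water | lawyer | red | bird
  5   | Epsilon | juice | teacher | white | cat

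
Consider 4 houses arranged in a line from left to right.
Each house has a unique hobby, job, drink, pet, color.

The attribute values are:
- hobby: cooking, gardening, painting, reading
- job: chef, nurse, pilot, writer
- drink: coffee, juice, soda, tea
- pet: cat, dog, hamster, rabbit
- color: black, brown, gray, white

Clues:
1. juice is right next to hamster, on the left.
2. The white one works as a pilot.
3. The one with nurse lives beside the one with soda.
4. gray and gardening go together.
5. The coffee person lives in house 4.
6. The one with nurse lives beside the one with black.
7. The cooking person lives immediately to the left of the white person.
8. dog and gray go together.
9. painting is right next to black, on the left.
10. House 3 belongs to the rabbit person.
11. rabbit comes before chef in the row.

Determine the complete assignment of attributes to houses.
Solution:

House | Hobby | Job | Drink | Pet | Color
-----------------------------------------
  1   | painting | nurse | juice | cat | brown
  2   | cooking | writer | soda | hamster | black
  3   | reading | pilot | tea | rabbit | white
  4   | gardening | chef | coffee | dog | gray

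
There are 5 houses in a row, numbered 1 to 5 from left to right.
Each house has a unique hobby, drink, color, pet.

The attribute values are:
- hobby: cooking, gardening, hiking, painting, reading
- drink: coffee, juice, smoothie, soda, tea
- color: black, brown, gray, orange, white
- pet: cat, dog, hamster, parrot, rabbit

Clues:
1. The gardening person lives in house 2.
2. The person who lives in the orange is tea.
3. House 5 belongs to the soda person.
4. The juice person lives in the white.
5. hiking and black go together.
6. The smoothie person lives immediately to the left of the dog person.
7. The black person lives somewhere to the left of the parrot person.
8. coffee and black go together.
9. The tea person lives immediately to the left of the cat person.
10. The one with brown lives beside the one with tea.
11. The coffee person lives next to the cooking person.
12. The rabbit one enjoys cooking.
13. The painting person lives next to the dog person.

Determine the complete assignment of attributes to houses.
Solution:

House | Hobby | Drink | Color | Pet
-----------------------------------
  1   | painting | smoothie | brown | hamster
  2   | gardening | tea | orange | dog
  3   | hiking | coffee | black | cat
  4   | cooking | juice | white | rabbit
  5   | reading | soda | gray | parrot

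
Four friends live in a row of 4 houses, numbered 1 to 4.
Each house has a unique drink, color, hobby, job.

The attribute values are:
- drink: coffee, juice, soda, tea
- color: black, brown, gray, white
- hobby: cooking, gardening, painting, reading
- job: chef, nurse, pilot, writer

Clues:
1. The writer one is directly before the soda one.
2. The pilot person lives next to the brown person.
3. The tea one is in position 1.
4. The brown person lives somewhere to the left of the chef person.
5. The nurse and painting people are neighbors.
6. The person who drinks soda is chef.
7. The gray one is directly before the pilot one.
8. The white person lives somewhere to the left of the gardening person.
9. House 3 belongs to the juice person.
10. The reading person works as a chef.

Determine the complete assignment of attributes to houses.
Solution:

House | Drink | Color | Hobby | Job
-----------------------------------
  1   | tea | gray | cooking | nurse
  2   | coffee | white | painting | pilot
  3   | juice | brown | gardening | writer
  4   | soda | black | reading | chef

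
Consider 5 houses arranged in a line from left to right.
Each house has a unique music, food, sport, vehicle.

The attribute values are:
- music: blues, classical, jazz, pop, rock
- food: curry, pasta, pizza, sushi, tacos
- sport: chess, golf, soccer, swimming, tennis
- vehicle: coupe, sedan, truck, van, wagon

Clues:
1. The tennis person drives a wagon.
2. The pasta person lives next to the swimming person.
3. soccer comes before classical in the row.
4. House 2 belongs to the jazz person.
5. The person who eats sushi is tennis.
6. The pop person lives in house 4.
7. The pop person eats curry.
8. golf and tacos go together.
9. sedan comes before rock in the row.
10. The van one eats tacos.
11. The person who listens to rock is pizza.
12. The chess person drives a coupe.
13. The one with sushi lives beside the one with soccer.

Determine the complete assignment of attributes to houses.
Solution:

House | Music | Food | Sport | Vehicle
--------------------------------------
  1   | blues | sushi | tennis | wagon
  2   | jazz | pasta | soccer | sedan
  3   | rock | pizza | swimming | truck
  4   | pop | curry | chess | coupe
  5   | classical | tacos | golf | van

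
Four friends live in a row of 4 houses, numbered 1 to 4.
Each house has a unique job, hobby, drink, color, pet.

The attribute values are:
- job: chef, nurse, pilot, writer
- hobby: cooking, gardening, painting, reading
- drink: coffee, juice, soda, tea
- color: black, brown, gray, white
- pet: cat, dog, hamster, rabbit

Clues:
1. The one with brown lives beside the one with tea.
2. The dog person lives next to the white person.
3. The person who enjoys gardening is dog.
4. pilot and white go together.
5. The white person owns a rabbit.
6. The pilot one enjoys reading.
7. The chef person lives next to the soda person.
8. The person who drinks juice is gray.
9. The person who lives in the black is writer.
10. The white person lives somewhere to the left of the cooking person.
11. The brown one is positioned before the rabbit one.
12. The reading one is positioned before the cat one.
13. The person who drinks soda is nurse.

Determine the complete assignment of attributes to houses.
Solution:

House | Job | Hobby | Drink | Color | Pet
-----------------------------------------
  1   | chef | painting | juice | gray | hamster
  2   | nurse | gardening | soda | brown | dog
  3   | pilot | reading | tea | white | rabbit
  4   | writer | cooking | coffee | black | cat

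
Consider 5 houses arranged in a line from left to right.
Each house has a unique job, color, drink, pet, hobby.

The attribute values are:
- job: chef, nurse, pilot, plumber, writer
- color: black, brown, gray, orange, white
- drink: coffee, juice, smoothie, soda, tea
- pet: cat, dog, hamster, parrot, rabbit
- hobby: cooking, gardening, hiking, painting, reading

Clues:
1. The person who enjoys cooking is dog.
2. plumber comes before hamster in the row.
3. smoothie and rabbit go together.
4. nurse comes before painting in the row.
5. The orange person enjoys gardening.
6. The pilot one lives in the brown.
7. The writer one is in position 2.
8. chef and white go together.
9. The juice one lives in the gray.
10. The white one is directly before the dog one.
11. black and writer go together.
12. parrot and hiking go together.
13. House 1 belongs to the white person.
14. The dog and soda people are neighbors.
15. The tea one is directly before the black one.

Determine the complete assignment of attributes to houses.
Solution:

House | Job | Color | Drink | Pet | Hobby
-----------------------------------------
  1   | chef | white | tea | parrot | hiking
  2   | writer | black | coffee | dog | cooking
  3   | plumber | orange | soda | cat | gardening
  4   | nurse | gray | juice | hamster | reading
  5   | pilot | brown | smoothie | rabbit | painting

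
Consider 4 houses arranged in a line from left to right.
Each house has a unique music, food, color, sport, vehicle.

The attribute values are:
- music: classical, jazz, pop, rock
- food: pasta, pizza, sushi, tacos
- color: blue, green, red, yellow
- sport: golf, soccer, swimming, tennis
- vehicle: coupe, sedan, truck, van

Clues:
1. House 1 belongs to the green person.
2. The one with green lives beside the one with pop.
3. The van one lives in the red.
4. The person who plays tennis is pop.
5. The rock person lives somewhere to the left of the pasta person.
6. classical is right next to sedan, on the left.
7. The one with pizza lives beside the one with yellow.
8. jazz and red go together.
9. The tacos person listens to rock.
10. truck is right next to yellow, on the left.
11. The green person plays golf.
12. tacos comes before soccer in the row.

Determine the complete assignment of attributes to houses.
Solution:

House | Music | Food | Color | Sport | Vehicle
----------------------------------------------
  1   | classical | pizza | green | golf | truck
  2   | pop | sushi | yellow | tennis | sedan
  3   | rock | tacos | blue | swimming | coupe
  4   | jazz | pasta | red | soccer | van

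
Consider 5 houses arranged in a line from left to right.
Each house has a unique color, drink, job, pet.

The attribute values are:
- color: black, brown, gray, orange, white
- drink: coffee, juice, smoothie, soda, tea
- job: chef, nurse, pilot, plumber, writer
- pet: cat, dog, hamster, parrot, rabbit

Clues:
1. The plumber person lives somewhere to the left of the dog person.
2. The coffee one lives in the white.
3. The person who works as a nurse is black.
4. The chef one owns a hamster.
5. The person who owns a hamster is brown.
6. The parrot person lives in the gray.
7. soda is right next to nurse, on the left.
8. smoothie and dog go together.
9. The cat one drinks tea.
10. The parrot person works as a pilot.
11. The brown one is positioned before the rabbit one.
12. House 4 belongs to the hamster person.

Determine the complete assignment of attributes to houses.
Solution:

House | Color | Drink | Job | Pet
---------------------------------
  1   | orange | tea | plumber | cat
  2   | gray | soda | pilot | parrot
  3   | black | smoothie | nurse | dog
  4   | brown | juice | chef | hamster
  5   | white | coffee | writer | rabbit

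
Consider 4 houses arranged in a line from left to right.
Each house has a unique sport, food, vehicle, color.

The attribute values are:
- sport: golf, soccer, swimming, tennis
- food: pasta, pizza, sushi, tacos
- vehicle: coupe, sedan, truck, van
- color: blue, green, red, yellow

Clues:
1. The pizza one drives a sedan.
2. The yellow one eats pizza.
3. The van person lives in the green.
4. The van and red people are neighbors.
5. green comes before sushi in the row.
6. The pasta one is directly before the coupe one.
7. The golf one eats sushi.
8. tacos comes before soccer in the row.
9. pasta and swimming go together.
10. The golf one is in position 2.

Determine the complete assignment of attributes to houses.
Solution:

House | Sport | Food | Vehicle | Color
--------------------------------------
  1   | swimming | pasta | van | green
  2   | golf | sushi | coupe | red
  3   | tennis | tacos | truck | blue
  4   | soccer | pizza | sedan | yellow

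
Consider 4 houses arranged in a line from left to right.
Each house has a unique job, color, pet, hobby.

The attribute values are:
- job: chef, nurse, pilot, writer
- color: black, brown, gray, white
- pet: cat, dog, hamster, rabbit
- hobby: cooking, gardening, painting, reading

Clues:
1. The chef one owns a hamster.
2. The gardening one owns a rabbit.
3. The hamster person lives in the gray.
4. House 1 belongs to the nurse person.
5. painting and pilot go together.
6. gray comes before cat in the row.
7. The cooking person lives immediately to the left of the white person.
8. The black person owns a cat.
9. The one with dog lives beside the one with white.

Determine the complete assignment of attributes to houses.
Solution:

House | Job | Color | Pet | Hobby
---------------------------------
  1   | nurse | brown | dog | cooking
  2   | writer | white | rabbit | gardening
  3   | chef | gray | hamster | reading
  4   | pilot | black | cat | painting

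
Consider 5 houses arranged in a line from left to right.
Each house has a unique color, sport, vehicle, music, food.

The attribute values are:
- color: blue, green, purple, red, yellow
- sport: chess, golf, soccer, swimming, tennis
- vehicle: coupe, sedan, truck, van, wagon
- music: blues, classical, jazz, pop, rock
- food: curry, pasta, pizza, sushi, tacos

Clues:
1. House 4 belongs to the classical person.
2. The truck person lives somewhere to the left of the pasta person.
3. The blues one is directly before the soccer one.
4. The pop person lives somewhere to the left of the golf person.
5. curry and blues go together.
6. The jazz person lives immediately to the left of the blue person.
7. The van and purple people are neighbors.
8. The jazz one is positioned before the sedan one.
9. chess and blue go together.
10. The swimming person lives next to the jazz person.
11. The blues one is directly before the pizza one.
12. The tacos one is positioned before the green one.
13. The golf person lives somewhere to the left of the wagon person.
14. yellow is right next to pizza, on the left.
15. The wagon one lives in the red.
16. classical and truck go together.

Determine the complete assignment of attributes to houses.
Solution:

House | Color | Sport | Vehicle | Music | Food
----------------------------------------------
  1   | yellow | swimming | van | blues | curry
  2   | purple | soccer | coupe | jazz | pizza
  3   | blue | chess | sedan | pop | tacos
  4   | green | golf | truck | classical | sushi
  5   | red | tennis | wagon | rock | pasta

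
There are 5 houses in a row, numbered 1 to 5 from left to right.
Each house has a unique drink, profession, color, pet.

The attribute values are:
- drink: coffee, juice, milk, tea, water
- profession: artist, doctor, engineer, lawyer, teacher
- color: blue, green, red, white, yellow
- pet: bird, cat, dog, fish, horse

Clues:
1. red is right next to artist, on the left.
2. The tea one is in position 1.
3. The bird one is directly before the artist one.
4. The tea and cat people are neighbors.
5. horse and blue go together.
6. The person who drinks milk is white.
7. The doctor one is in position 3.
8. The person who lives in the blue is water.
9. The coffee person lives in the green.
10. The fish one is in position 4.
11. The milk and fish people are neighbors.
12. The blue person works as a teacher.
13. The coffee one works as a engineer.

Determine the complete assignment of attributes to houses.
Solution:

House | Drink | Profession | Color | Pet
----------------------------------------
  1   | tea | lawyer | red | bird
  2   | juice | artist | yellow | cat
  3   | milk | doctor | white | dog
  4   | coffee | engineer | green | fish
  5   | water | teacher | blue | horse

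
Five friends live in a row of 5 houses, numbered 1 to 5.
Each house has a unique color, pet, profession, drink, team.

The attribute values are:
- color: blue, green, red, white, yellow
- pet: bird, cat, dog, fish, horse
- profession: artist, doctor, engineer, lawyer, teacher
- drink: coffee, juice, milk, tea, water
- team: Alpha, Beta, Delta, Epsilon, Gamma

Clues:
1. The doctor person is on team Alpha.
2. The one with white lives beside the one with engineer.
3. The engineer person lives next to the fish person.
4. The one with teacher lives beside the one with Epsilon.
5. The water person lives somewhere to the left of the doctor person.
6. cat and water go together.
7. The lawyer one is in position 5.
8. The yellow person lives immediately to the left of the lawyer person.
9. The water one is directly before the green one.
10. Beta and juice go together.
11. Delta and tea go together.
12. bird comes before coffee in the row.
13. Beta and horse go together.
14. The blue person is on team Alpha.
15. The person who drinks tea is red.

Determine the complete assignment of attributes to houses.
Solution:

House | Color | Pet | Profession | Drink | Team
-----------------------------------------------
  1   | white | cat | teacher | water | Gamma
  2   | green | bird | engineer | milk | Epsilon
  3   | blue | fish | doctor | coffee | Alpha
  4   | yellow | horse | artist | juice | Beta
  5   | red | dog | lawyer | tea | Delta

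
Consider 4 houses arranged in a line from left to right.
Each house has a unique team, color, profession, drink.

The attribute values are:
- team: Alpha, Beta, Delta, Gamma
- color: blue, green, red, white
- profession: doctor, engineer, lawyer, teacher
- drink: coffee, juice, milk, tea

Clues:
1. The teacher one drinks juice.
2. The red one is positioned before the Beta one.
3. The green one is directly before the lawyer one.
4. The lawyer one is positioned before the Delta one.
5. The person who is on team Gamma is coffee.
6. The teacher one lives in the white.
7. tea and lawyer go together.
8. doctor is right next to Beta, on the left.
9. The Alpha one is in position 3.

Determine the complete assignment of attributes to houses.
Solution:

House | Team | Color | Profession | Drink
-----------------------------------------
  1   | Gamma | red | doctor | coffee
  2   | Beta | green | engineer | milk
  3   | Alpha | blue | lawyer | tea
  4   | Delta | white | teacher | juice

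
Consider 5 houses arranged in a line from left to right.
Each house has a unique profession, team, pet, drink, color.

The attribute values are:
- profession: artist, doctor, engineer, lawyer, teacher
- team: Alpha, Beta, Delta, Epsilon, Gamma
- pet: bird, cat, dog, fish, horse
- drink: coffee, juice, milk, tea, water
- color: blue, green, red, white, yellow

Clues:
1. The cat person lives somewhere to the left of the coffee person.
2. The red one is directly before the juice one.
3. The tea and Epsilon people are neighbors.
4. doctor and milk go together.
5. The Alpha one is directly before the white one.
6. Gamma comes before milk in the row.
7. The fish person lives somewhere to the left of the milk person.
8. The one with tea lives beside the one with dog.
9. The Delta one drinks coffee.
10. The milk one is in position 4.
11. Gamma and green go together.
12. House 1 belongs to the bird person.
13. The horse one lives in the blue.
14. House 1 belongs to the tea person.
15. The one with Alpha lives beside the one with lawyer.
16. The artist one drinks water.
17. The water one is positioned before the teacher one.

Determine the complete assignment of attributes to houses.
Solution:

House | Profession | Team | Pet | Drink | Color
-----------------------------------------------
  1   | engineer | Alpha | bird | tea | red
  2   | lawyer | Epsilon | dog | juice | white
  3   | artist | Gamma | fish | water | green
  4   | doctor | Beta | cat | milk | yellow
  5   | teacher | Delta | horse | coffee | blue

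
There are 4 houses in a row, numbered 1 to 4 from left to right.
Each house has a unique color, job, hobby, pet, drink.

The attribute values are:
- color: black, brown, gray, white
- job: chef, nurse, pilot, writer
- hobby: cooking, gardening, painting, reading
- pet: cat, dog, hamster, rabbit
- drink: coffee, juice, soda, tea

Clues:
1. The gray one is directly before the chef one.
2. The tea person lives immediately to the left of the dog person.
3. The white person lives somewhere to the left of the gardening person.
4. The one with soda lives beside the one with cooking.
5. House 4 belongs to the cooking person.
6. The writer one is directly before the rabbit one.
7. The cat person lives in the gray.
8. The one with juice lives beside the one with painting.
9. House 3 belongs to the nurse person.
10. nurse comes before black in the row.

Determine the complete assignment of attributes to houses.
Solution:

House | Color | Job | Hobby | Pet | Drink
-----------------------------------------
  1   | gray | writer | reading | cat | juice
  2   | white | chef | painting | rabbit | tea
  3   | brown | nurse | gardening | dog | soda
  4   | black | pilot | cooking | hamster | coffee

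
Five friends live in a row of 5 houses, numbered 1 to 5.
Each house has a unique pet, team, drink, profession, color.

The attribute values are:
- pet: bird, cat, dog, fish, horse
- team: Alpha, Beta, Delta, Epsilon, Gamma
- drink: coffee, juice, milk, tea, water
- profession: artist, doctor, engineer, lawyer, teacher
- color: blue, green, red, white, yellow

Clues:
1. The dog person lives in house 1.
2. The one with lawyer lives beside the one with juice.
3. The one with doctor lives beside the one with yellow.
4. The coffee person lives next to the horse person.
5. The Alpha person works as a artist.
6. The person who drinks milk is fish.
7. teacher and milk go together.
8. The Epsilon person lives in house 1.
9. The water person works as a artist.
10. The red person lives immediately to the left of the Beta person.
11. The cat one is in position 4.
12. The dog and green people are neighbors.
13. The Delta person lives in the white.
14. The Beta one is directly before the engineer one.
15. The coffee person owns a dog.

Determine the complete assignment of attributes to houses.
Solution:

House | Pet | Team | Drink | Profession | Color
-----------------------------------------------
  1   | dog | Epsilon | coffee | lawyer | red
  2   | horse | Beta | juice | doctor | green
  3   | bird | Gamma | tea | engineer | yellow
  4   | cat | Alpha | water | artist | blue
  5   | fish | Delta | milk | teacher | white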